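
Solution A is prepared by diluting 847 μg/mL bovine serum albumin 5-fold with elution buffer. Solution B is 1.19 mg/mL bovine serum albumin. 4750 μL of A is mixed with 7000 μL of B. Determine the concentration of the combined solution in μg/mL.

C_A = 847 μg/mL / 5 = 169 μg/mL.
C_B = 1.19 mg/mL = 1190 μg/mL.
C_mix = (C_A·V_A + C_B·V_B)/(V_A + V_B) = (169×4750 + 1190×7000) / 11750 = 777 μg/mL.

777 μg/mL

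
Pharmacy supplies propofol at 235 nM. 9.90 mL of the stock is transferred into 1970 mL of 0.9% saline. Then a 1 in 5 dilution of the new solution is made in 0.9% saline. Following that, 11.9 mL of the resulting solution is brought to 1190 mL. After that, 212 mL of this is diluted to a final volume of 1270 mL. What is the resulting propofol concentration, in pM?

Overall dilution factor = 200.0 × 5 × 100 × 5.991 = 5.99 × 10⁵.
235 nM / 5.99 × 10⁵ = 3.92 × 10⁻⁴ nM = 0.392 pM.

0.392 pM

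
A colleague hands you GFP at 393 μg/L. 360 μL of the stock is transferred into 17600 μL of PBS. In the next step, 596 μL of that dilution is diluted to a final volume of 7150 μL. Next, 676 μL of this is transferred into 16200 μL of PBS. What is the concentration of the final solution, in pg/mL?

Overall dilution factor = 49.89 × 12.00 × 24.96 = 1.49 × 10⁴.
393 μg/L / 1.49 × 10⁴ = 0.0263 μg/L = 26.3 pg/mL.

26.3 pg/mL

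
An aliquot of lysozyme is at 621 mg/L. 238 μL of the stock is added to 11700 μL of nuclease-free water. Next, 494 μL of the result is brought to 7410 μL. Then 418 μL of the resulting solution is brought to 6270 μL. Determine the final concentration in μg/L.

Overall dilution factor = 50.16 × 15 × 15 = 1.13 × 10⁴.
621 mg/L / 1.13 × 10⁴ = 0.0550 mg/L = 55.0 μg/L.

55.0 μg/L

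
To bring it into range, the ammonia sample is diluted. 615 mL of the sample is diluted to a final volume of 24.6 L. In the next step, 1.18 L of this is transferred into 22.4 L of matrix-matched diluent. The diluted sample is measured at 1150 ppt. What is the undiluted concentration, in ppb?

Overall dilution factor = 40 × 19.98 = 799.
Original = 1150 ppt × 799 = 9.19 × 10⁵ ppt = 919 ppb.

919 ppb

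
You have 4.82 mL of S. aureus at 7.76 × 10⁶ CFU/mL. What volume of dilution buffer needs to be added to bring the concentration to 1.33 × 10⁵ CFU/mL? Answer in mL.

276 mL

V₂ = C₁V₁/C₂ = 7.76 × 10⁶ × 4.82 / 1.33 × 10⁵ = 281 mL.
Diluent to add = V₂ − V₁ = 281 − 4.82 = 276 mL.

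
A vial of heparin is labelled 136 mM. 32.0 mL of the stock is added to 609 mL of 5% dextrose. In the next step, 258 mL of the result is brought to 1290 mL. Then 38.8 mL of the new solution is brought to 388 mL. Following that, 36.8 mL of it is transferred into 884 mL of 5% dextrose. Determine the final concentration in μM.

Overall dilution factor = 20.03 × 5 × 10 × 25.02 = 2.51 × 10⁴.
136 mM / 2.51 × 10⁴ = 5.43 × 10⁻³ mM = 5.43 μM.

5.43 μM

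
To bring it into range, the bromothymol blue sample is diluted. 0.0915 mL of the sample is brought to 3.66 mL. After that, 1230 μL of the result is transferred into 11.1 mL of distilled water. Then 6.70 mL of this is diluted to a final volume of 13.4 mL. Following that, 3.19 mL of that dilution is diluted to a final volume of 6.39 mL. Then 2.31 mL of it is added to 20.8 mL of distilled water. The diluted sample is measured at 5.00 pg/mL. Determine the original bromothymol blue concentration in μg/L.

Overall dilution factor = 40 × 10.02 × 2 × 2.003 × 10.00 = 1.61 × 10⁴.
Original = 5.00 pg/mL × 1.61 × 10⁴ = 8.04 × 10⁴ pg/mL = 80.4 μg/L.

80.4 μg/L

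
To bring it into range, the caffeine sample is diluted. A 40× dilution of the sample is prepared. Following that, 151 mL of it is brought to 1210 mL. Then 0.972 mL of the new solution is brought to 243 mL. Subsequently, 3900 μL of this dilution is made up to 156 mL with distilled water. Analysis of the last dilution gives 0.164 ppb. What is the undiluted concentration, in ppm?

Overall dilution factor = 40 × 8.013 × 250 × 40 = 3.21 × 10⁶.
Original = 0.164 ppb × 3.21 × 10⁶ = 5.26 × 10⁵ ppb = 526 ppm.

526 ppm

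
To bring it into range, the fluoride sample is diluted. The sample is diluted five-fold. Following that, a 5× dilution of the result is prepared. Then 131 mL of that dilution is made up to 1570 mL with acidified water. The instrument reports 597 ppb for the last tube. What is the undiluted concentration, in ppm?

179 ppm

Overall dilution factor = 5 × 5 × 11.98 = 300.
Original = 597 ppb × 300 = 1.79 × 10⁵ ppb = 179 ppm.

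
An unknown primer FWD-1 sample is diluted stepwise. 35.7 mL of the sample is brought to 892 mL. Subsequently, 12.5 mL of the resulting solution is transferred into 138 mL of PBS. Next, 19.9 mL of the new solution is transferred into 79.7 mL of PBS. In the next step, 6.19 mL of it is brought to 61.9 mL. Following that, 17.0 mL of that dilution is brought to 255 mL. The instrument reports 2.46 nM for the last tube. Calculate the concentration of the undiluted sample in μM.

556 μM

Overall dilution factor = 24.99 × 12.04 × 5.005 × 10 × 15 = 2.26 × 10⁵.
Original = 2.46 nM × 2.26 × 10⁵ = 5.56 × 10⁵ nM = 556 μM.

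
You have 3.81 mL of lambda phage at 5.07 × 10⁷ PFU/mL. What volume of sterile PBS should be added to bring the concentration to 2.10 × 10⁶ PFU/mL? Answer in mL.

V₂ = C₁V₁/C₂ = 5.07 × 10⁷ × 3.81 / 2.10 × 10⁶ = 92.0 mL.
Diluent to add = V₂ − V₁ = 92.0 − 3.81 = 88.2 mL.

88.2 mL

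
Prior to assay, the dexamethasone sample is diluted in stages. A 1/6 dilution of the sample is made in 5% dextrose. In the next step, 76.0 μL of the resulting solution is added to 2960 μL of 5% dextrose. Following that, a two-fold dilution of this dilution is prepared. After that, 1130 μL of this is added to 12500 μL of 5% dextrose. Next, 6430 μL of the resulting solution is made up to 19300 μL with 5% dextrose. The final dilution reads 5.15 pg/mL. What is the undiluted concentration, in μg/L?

89.4 μg/L

Overall dilution factor = 6 × 39.95 × 2 × 12.06 × 3.002 = 1.74 × 10⁴.
Original = 5.15 pg/mL × 1.74 × 10⁴ = 8.94 × 10⁴ pg/mL = 89.4 μg/L.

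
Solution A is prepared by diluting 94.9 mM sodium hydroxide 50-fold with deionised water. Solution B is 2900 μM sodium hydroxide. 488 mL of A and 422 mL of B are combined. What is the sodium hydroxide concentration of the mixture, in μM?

C_A = 94.9 mM / 50 = 1.90 mM.
C_B = 2900 μM = 2.90 mM.
C_mix = (C_A·V_A + C_B·V_B)/(V_A + V_B) = (1.90×488 + 2.90×422) / 910.0 = 2.36 mM = 2360 μM.

2360 μM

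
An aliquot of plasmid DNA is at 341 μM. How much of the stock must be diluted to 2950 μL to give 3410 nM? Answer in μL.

29.5 μL

3410 nM = 3.41 μM.
V₁ = C₂V₂/C₁ = 3.41 × 2950 / 341 = 29.5 μL.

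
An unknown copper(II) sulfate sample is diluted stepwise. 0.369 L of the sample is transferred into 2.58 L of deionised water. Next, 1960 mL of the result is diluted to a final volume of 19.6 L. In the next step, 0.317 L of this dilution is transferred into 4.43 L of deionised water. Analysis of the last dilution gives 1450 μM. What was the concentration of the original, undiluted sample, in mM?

Overall dilution factor = 7.992 × 10 × 14.97 = 1197.
Original = 1450 μM × 1197 = 1.74 × 10⁶ μM = 1740 mM.

1740 mM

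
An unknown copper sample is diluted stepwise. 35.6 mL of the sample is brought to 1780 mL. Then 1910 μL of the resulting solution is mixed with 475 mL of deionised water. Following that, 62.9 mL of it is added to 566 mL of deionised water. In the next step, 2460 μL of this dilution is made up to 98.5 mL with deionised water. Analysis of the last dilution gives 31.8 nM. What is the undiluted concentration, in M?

Overall dilution factor = 50 × 249.7 × 9.998 × 40.04 = 5.00 × 10⁶.
Original = 31.8 nM × 5.00 × 10⁶ = 1.59 × 10⁸ nM = 0.159 M.

0.159 M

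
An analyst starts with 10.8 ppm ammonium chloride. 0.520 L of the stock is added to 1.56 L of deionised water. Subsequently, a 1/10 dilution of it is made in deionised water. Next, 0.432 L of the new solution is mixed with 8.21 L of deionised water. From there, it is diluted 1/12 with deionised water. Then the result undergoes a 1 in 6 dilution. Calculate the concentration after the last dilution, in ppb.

0.187 ppb

Overall dilution factor = 4 × 10 × 20.00 × 12 × 6 = 5.76 × 10⁴.
10.8 ppm / 5.76 × 10⁴ = 1.87 × 10⁻⁴ ppm = 0.187 ppb.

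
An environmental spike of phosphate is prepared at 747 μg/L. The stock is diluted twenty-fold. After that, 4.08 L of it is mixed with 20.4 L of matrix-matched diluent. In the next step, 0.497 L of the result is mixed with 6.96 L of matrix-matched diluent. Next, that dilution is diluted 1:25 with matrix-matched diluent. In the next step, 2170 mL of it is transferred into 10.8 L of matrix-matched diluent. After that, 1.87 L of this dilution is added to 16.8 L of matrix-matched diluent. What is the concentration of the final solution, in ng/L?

Overall dilution factor = 20 × 6 × 15.00 × 25 × 5.977 × 9.984 = 2.69 × 10⁶.
747 μg/L / 2.69 × 10⁶ = 2.78 × 10⁻⁴ μg/L = 0.278 ng/L.

0.278 ng/L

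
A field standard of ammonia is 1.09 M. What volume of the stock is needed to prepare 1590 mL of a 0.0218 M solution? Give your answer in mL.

31.8 mL

V₁ = C₂V₂/C₁ = 0.0218 × 1590 / 1.09 = 31.8 mL.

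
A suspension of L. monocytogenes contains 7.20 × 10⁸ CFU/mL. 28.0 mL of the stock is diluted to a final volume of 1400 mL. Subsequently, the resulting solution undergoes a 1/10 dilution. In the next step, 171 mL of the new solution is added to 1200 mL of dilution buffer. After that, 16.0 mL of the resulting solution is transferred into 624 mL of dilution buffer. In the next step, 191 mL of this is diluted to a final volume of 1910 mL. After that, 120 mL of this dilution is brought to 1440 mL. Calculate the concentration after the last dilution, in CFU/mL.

Overall dilution factor = 50 × 10 × 8.018 × 40 × 10 × 12 = 1.92 × 10⁷.
7.20 × 10⁸ CFU/mL / 1.92 × 10⁷ = 37.4 CFU/mL.

37.4 CFU/mL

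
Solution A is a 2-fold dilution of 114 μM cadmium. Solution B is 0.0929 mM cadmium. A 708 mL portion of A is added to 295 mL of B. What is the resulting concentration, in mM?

0.0676 mM

C_A = 114 μM / 2 = 57.0 μM.
C_B = 0.0929 mM = 92.9 μM.
C_mix = (C_A·V_A + C_B·V_B)/(V_A + V_B) = (57.0×708 + 92.9×295) / 1003 = 67.6 μM = 0.0676 mM.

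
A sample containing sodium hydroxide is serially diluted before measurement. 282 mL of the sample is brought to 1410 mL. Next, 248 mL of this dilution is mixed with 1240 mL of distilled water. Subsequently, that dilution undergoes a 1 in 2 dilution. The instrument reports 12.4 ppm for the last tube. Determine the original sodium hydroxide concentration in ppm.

744 ppm

Overall dilution factor = 5 × 6 × 2 = 60.0.
Original = 12.4 ppm × 60.0 = 744 ppm.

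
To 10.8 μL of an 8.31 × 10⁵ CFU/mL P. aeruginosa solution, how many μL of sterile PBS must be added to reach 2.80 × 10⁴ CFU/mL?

310 μL

V₂ = C₁V₁/C₂ = 8.31 × 10⁵ × 10.8 / 2.80 × 10⁴ = 321 μL.
Diluent to add = V₂ − V₁ = 321 − 10.8 = 310 μL.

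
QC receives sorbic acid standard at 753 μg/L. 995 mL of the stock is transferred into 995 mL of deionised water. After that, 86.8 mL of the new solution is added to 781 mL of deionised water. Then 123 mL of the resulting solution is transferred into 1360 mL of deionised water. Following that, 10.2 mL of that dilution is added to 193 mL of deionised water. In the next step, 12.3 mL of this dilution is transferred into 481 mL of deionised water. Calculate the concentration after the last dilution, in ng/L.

Overall dilution factor = 2 × 9.998 × 12.06 × 19.92 × 40.11 = 1.93 × 10⁵.
753 μg/L / 1.93 × 10⁵ = 3.91 × 10⁻³ μg/L = 3.91 ng/L.

3.91 ng/L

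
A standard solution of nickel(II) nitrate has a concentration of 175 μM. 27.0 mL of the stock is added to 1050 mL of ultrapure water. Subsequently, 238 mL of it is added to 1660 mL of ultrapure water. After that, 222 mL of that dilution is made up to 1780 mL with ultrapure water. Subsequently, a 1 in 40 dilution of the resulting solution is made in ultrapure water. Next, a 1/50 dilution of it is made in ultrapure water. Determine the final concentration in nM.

0.0343 nM

Overall dilution factor = 39.89 × 7.975 × 8.018 × 40 × 50 = 5.10 × 10⁶.
175 μM / 5.10 × 10⁶ = 3.43 × 10⁻⁵ μM = 0.0343 nM.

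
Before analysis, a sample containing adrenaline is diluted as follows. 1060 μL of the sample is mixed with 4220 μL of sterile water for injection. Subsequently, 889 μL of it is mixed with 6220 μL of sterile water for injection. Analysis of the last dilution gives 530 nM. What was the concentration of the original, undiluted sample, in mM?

Overall dilution factor = 4.981 × 7.997 = 39.8.
Original = 530 nM × 39.8 = 2.11 × 10⁴ nM = 0.0211 mM.

0.0211 mM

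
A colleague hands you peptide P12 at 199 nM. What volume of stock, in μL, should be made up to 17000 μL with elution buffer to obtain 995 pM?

85.0 μL

995 pM = 0.995 nM.
V₁ = C₂V₂/C₁ = 0.995 × 17000 / 199 = 85.0 μL.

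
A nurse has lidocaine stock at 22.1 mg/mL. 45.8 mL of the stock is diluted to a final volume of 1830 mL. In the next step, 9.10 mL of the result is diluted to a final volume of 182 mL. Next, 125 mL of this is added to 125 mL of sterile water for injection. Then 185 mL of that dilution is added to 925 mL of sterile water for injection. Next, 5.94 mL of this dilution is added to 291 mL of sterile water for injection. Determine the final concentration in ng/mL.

Overall dilution factor = 39.96 × 20 × 2 × 6 × 49.99 = 4.79 × 10⁵.
22.1 mg/mL / 4.79 × 10⁵ = 4.61 × 10⁻⁵ mg/mL = 46.1 ng/mL.

46.1 ng/mL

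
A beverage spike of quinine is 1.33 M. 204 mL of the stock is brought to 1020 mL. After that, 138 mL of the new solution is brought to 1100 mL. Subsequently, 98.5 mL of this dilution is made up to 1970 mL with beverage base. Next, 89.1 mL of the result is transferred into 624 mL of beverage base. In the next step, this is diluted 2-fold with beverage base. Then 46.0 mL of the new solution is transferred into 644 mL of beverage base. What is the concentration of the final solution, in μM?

6.95 μM

Overall dilution factor = 5 × 7.971 × 20 × 8.003 × 2 × 15 = 1.91 × 10⁵.
1.33 M / 1.91 × 10⁵ = 6.95 × 10⁻⁶ M = 6.95 μM.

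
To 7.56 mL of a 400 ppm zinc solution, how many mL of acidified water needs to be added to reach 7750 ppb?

383 mL

7750 ppb = 7.75 ppm.
V₂ = C₁V₁/C₂ = 400 × 7.56 / 7.75 = 390 mL.
Diluent to add = V₂ − V₁ = 390 − 7.56 = 383 mL.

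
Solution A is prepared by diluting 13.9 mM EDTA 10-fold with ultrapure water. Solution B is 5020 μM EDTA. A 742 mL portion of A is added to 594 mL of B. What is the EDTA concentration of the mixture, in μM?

3000 μM

C_A = 13.9 mM / 10 = 1.39 mM.
C_B = 5020 μM = 5.02 mM.
C_mix = (C_A·V_A + C_B·V_B)/(V_A + V_B) = (1.39×742 + 5.02×594) / 1336 = 3.00 mM = 3000 μM.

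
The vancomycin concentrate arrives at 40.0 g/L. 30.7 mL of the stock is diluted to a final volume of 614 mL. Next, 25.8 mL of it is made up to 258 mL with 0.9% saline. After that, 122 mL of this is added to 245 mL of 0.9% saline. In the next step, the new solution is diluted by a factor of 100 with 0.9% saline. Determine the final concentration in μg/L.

Overall dilution factor = 20 × 10 × 3.008 × 100 = 6.02 × 10⁴.
40.0 g/L / 6.02 × 10⁴ = 6.65 × 10⁻⁴ g/L = 665 μg/L.

665 μg/L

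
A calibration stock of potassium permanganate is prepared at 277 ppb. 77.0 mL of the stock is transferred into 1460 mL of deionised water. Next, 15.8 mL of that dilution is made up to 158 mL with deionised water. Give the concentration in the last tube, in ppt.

1390 ppt

Overall dilution factor = 19.96 × 10 = 200.
277 ppb / 200 = 1.39 ppb = 1390 ppt.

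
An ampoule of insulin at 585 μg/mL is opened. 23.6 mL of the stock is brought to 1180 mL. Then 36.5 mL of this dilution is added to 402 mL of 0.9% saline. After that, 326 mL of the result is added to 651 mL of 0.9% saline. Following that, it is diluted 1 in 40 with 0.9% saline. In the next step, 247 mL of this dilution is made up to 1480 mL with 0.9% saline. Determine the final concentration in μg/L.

Overall dilution factor = 50 × 12.01 × 2.997 × 40 × 5.992 = 4.31 × 10⁵.
585 μg/mL / 4.31 × 10⁵ = 1.36 × 10⁻³ μg/mL = 1.36 μg/L.

1.36 μg/L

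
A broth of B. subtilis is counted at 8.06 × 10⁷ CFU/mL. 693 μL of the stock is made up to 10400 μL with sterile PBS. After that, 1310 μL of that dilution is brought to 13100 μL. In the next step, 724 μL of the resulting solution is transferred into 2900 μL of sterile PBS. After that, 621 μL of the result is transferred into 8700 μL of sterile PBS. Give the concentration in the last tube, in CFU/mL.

7150 CFU/mL

Overall dilution factor = 15.01 × 10 × 5.006 × 15.01 = 1.13 × 10⁴.
8.06 × 10⁷ CFU/mL / 1.13 × 10⁴ = 7150 CFU/mL.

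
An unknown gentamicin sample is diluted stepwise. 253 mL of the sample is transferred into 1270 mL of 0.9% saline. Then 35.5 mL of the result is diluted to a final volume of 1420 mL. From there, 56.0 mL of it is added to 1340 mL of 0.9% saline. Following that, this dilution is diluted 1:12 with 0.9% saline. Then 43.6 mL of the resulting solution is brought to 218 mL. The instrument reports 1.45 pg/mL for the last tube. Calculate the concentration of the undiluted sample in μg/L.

Overall dilution factor = 6.020 × 40 × 24.93 × 12 × 5 = 3.60 × 10⁵.
Original = 1.45 pg/mL × 3.60 × 10⁵ = 5.22 × 10⁵ pg/mL = 522 μg/L.

522 μg/L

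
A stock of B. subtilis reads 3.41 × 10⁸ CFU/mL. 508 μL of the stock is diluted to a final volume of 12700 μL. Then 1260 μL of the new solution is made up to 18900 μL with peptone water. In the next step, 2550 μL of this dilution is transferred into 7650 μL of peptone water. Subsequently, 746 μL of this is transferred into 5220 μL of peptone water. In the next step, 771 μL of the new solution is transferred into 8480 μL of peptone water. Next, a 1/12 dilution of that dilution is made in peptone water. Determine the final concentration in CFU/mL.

Overall dilution factor = 25 × 15 × 4 × 7.997 × 12.00 × 12 = 1.73 × 10⁶.
3.41 × 10⁸ CFU/mL / 1.73 × 10⁶ = 197 CFU/mL.

197 CFU/mL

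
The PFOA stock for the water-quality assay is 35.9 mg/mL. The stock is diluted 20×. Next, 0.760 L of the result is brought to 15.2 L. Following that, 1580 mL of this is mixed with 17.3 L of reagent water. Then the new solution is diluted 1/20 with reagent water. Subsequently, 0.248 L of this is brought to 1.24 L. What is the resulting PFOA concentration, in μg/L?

75.1 μg/L

Overall dilution factor = 20 × 20 × 11.95 × 20 × 5 = 4.78 × 10⁵.
35.9 mg/mL / 4.78 × 10⁵ = 7.51 × 10⁻⁵ mg/mL = 75.1 μg/L.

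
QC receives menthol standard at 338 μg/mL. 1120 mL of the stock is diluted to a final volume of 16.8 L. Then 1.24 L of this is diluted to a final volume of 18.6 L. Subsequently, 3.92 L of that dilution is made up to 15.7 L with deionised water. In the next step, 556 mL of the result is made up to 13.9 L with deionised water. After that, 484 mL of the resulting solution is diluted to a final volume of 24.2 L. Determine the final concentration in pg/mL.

Overall dilution factor = 15 × 15 × 4.005 × 25 × 50 = 1.13 × 10⁶.
338 μg/mL / 1.13 × 10⁶ = 3.00 × 10⁻⁴ μg/mL = 300 pg/mL.

300 pg/mL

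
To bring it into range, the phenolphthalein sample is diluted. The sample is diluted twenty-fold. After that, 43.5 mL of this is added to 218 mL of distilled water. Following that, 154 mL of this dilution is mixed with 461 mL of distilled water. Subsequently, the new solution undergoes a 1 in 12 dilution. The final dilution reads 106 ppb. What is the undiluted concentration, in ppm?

Overall dilution factor = 20 × 6.011 × 3.994 × 12 = 5762.
Original = 106 ppb × 5762 = 6.11 × 10⁵ ppb = 611 ppm.

611 ppm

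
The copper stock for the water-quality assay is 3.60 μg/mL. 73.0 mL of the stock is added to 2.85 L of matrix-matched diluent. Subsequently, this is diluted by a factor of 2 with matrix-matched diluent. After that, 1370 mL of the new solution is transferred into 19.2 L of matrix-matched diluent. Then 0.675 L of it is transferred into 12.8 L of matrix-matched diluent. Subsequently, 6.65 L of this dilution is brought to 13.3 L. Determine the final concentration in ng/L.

Overall dilution factor = 40.04 × 2 × 15.01 × 19.96 × 2 = 4.80 × 10⁴.
3.60 μg/mL / 4.80 × 10⁴ = 7.50 × 10⁻⁵ μg/mL = 75.0 ng/L.

75.0 ng/L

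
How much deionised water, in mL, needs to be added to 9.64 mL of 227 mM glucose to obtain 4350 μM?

493 mL

4350 μM = 4.35 mM.
V₂ = C₁V₁/C₂ = 227 × 9.64 / 4.35 = 503 mL.
Diluent to add = V₂ − V₁ = 503 − 9.64 = 493 mL.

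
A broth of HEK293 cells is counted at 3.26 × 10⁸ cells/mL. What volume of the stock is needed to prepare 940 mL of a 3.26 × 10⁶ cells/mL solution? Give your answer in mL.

V₁ = C₂V₂/C₁ = 3.26 × 10⁶ × 940 / 3.26 × 10⁸ = 9.40 mL.

9.40 mL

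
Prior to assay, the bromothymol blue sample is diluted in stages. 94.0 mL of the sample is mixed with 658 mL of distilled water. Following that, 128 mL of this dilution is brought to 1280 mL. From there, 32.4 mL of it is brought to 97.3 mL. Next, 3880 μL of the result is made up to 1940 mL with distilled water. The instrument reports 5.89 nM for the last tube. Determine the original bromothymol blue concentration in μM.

708 μM

Overall dilution factor = 8 × 10 × 3.003 × 500 = 1.20 × 10⁵.
Original = 5.89 nM × 1.20 × 10⁵ = 7.08 × 10⁵ nM = 708 μM.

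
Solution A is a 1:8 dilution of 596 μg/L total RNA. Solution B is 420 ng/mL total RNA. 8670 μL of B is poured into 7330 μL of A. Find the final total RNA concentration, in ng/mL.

C_A = 596 μg/L / 8 = 74.5 μg/L.
C_B = 420 ng/mL = 420 μg/L.
C_mix = (C_A·V_A + C_B·V_B)/(V_A + V_B) = (74.5×7330 + 420×8670) / 16000 = 262 μg/L = 262 ng/mL.

262 ng/mL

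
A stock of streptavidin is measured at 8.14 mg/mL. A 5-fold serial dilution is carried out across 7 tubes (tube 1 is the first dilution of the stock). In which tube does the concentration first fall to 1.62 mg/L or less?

tube 6

Tube n has concentration 8.14 mg/mL / 5ⁿ.
Need 5ⁿ ≥ 8.14 mg/mL / 1.62 mg/L = 5025, so n ≥ 5.30.
First such tube: n = 6.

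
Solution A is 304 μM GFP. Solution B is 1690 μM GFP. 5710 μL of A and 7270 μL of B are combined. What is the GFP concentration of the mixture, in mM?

C_mix = (C_A·V_A + C_B·V_B)/(V_A + V_B) = (304×5710 + 1690×7270) / 12980 = 1080 μM = 1.08 mM.

1.08 mM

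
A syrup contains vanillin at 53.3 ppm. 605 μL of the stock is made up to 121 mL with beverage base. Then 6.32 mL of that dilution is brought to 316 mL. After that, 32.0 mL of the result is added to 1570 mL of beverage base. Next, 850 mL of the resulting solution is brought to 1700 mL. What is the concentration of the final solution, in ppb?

Overall dilution factor = 200 × 50 × 50.06 × 2 = 1.00 × 10⁶.
53.3 ppm / 1.00 × 10⁶ = 5.32 × 10⁻⁵ ppm = 0.0532 ppb.

0.0532 ppb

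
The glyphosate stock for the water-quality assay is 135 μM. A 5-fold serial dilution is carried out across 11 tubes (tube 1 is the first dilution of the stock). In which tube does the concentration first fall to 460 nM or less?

tube 4

Tube n has concentration 135 μM / 5ⁿ.
Need 5ⁿ ≥ 135 μM / 460 nM = 293, so n ≥ 3.53.
First such tube: n = 4.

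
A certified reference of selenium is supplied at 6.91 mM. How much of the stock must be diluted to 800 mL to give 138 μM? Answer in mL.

16.0 mL

138 μM = 0.138 mM.
V₁ = C₂V₂/C₁ = 0.138 × 800 / 6.91 = 16.0 mL.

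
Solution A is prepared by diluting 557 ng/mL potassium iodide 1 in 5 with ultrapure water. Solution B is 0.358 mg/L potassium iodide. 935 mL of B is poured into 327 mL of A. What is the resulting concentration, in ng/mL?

294 ng/mL

C_A = 557 ng/mL / 5 = 111 ng/mL.
C_B = 0.358 mg/L = 358 ng/mL.
C_mix = (C_A·V_A + C_B·V_B)/(V_A + V_B) = (111×327 + 358×935) / 1262 = 294 ng/mL.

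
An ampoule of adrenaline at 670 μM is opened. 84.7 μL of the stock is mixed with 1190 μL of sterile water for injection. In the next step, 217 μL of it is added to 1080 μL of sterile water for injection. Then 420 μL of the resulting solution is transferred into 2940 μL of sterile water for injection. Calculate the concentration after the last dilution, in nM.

Overall dilution factor = 15.05 × 5.977 × 8 = 720.
670 μM / 720 = 0.931 μM = 931 nM.

931 nM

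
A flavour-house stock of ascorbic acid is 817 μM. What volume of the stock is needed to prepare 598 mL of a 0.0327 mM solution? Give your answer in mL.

0.0327 mM = 32.7 μM.
V₁ = C₂V₂/C₁ = 32.7 × 598 / 817 = 23.9 mL.

23.9 mL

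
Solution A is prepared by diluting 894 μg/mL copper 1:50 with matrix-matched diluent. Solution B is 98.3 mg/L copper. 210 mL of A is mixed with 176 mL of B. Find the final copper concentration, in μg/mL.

54.5 μg/mL

C_A = 894 μg/mL / 50 = 17.9 μg/mL.
C_B = 98.3 mg/L = 98.3 μg/mL.
C_mix = (C_A·V_A + C_B·V_B)/(V_A + V_B) = (17.9×210 + 98.3×176) / 386.0 = 54.5 μg/mL.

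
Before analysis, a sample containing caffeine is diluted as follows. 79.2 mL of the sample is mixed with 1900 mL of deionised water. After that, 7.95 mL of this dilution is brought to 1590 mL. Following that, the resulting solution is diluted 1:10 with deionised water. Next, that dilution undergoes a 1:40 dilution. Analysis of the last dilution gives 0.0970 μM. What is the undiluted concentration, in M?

0.194 M

Overall dilution factor = 24.99 × 200 × 10 × 40 = 2.00 × 10⁶.
Original = 0.0970 μM × 2.00 × 10⁶ = 1.94 × 10⁵ μM = 0.194 M.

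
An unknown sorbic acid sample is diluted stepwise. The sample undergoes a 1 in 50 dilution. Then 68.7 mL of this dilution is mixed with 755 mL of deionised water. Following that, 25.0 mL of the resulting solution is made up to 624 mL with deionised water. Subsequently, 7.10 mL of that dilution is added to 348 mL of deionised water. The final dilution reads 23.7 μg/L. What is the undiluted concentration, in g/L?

Overall dilution factor = 50 × 11.99 × 24.96 × 50.01 = 7.48 × 10⁵.
Original = 23.7 μg/L × 7.48 × 10⁵ = 1.77 × 10⁷ μg/L = 17.7 g/L.

17.7 g/L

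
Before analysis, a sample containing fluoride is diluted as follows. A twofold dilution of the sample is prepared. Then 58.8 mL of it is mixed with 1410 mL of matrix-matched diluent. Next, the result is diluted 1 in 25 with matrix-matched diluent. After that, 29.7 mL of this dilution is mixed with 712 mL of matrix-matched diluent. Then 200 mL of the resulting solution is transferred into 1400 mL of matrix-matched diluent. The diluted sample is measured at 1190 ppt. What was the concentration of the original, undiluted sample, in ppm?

297 ppm

Overall dilution factor = 2 × 24.98 × 25 × 24.97 × 8 = 2.50 × 10⁵.
Original = 1190 ppt × 2.50 × 10⁵ = 2.97 × 10⁸ ppt = 297 ppm.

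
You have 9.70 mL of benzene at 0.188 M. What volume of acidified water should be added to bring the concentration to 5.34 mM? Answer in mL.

332 mL

5.34 mM = 5.34 × 10⁻³ M.
V₂ = C₁V₁/C₂ = 0.188 × 9.70 / 5.34 × 10⁻³ = 341 mL.
Diluent to add = V₂ − V₁ = 341 − 9.70 = 332 mL.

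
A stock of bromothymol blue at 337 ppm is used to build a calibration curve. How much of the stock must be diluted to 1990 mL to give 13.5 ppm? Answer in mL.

79.7 mL

V₁ = C₂V₂/C₁ = 13.5 × 1990 / 337 = 79.7 mL.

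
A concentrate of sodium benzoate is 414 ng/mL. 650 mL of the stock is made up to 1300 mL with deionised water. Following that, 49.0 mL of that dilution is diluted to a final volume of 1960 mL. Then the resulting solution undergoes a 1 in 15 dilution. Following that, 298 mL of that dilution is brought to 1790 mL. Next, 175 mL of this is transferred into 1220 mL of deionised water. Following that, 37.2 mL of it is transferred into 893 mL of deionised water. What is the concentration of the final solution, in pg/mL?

Overall dilution factor = 2 × 40 × 15 × 6.007 × 7.971 × 25.01 = 1.44 × 10⁶.
414 ng/mL / 1.44 × 10⁶ = 2.88 × 10⁻⁴ ng/mL = 0.288 pg/mL.

0.288 pg/mL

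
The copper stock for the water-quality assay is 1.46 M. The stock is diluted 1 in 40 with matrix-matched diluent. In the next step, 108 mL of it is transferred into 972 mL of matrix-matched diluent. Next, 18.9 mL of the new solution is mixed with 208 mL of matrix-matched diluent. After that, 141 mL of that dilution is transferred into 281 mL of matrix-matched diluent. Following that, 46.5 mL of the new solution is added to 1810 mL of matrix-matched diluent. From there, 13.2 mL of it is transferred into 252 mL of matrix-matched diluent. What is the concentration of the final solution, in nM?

127 nM

Overall dilution factor = 40 × 10 × 12.01 × 2.993 × 39.92 × 20.09 = 1.15 × 10⁷.
1.46 M / 1.15 × 10⁷ = 1.27 × 10⁻⁷ M = 127 nM.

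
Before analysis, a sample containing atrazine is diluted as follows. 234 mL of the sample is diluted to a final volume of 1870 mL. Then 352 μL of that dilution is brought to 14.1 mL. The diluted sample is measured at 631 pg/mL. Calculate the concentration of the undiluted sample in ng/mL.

202 ng/mL

Overall dilution factor = 7.991 × 40.06 = 320.
Original = 631 pg/mL × 320 = 2.02 × 10⁵ pg/mL = 202 ng/mL.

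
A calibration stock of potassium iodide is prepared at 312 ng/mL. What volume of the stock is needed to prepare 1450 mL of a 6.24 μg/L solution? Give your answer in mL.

6.24 μg/L = 6.24 ng/mL.
V₁ = C₂V₂/C₁ = 6.24 × 1450 / 312 = 29.0 mL.

29.0 mL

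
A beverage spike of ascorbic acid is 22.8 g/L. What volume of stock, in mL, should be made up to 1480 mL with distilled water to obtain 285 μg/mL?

18.5 mL

285 μg/mL = 0.285 g/L.
V₁ = C₂V₂/C₁ = 0.285 × 1480 / 22.8 = 18.5 mL.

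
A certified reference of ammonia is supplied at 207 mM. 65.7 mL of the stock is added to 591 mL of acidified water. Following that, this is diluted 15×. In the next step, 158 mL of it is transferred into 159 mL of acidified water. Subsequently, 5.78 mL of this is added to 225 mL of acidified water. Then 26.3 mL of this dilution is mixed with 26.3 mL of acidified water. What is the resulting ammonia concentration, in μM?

8.62 μM

Overall dilution factor = 9.995 × 15 × 2.006 × 39.93 × 2 = 2.40 × 10⁴.
207 mM / 2.40 × 10⁴ = 8.62 × 10⁻³ mM = 8.62 μM.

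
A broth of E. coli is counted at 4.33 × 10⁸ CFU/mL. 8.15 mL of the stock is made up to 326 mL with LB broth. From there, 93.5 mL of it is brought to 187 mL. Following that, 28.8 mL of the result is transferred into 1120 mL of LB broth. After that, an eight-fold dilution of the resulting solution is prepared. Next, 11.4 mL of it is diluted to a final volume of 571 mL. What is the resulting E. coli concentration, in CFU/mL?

339 CFU/mL

Overall dilution factor = 40 × 2 × 39.89 × 8 × 50.09 = 1.28 × 10⁶.
4.33 × 10⁸ CFU/mL / 1.28 × 10⁶ = 339 CFU/mL.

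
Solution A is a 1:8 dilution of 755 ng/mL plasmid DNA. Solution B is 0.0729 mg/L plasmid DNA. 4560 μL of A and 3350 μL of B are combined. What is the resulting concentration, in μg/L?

85.3 μg/L

C_A = 755 ng/mL / 8 = 94.4 ng/mL.
C_B = 0.0729 mg/L = 72.9 ng/mL.
C_mix = (C_A·V_A + C_B·V_B)/(V_A + V_B) = (94.4×4560 + 72.9×3350) / 7910 = 85.3 ng/mL = 85.3 μg/L.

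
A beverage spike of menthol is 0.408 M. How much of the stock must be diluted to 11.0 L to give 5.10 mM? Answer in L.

5.10 mM = 5.10 × 10⁻³ M.
V₁ = C₂V₂/C₁ = 5.10 × 10⁻³ × 11.0 / 0.408 = 0.137 L.

0.137 L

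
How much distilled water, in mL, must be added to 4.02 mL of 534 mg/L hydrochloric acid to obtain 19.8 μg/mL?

19.8 μg/mL = 19.8 mg/L.
V₂ = C₁V₁/C₂ = 534 × 4.02 / 19.8 = 108 mL.
Diluent to add = V₂ − V₁ = 108 − 4.02 = 104 mL.

104 mL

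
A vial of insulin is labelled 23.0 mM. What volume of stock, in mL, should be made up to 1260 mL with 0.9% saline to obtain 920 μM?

50.4 mL

920 μM = 0.920 mM.
V₁ = C₂V₂/C₁ = 0.920 × 1260 / 23.0 = 50.4 mL.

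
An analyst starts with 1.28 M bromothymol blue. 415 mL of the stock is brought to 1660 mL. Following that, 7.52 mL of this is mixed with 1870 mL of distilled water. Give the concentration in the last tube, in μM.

1280 μM

Overall dilution factor = 4 × 249.7 = 999.
1.28 M / 999 = 1.28 × 10⁻³ M = 1280 μM.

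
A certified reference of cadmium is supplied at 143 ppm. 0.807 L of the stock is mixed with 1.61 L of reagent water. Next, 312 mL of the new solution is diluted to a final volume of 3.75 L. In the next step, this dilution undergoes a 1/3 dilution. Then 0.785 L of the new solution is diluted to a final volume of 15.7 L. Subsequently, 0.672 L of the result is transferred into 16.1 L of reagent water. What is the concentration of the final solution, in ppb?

2.65 ppb

Overall dilution factor = 2.995 × 12.02 × 3 × 20 × 24.96 = 5.39 × 10⁴.
143 ppm / 5.39 × 10⁴ = 2.65 × 10⁻³ ppm = 2.65 ppb.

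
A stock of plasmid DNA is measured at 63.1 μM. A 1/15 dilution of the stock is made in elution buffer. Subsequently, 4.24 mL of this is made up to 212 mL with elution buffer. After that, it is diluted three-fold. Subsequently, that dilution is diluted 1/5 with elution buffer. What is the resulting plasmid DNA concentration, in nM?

Overall dilution factor = 15 × 50 × 3 × 5 = 1.12 × 10⁴.
63.1 μM / 1.12 × 10⁴ = 5.61 × 10⁻³ μM = 5.61 nM.

5.61 nM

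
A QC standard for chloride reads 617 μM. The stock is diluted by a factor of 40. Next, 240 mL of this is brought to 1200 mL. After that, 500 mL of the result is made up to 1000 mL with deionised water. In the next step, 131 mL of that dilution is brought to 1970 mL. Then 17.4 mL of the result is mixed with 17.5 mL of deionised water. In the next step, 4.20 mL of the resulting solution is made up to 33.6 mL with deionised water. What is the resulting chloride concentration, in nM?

Overall dilution factor = 40 × 5 × 2 × 15.04 × 2.006 × 8 = 9.65 × 10⁴.
617 μM / 9.65 × 10⁴ = 6.39 × 10⁻³ μM = 6.39 nM.

6.39 nM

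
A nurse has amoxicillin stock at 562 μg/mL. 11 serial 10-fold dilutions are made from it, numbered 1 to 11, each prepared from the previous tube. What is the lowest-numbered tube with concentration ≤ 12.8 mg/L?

tube 2

Tube n has concentration 562 μg/mL / 10ⁿ.
Need 10ⁿ ≥ 562 μg/mL / 12.8 mg/L = 43.9, so n ≥ 1.64.
First such tube: n = 2.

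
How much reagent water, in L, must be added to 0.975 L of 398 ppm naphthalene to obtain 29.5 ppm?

V₂ = C₁V₁/C₂ = 398 × 0.975 / 29.5 = 13.2 L.
Diluent to add = V₂ − V₁ = 13.2 − 0.975 = 12.2 L.

12.2 L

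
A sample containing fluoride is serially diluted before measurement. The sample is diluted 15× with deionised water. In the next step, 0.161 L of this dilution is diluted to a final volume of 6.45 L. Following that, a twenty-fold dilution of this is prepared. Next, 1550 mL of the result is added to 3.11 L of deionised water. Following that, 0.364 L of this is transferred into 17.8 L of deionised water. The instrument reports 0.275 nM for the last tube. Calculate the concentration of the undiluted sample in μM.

Overall dilution factor = 15 × 40.06 × 20 × 3.006 × 49.90 = 1.80 × 10⁶.
Original = 0.275 nM × 1.80 × 10⁶ = 4.96 × 10⁵ nM = 496 μM.

496 μM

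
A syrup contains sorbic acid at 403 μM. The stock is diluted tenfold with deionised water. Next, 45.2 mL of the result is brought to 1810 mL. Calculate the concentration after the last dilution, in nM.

1010 nM

Overall dilution factor = 10 × 40.04 = 400.
403 μM / 400 = 1.01 μM = 1010 nM.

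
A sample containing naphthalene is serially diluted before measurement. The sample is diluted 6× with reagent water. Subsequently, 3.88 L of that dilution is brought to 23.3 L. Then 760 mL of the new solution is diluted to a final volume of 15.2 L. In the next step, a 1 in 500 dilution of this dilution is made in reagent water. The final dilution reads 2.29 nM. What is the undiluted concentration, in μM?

825 μM

Overall dilution factor = 6 × 6.005 × 20 × 500 = 3.60 × 10⁵.
Original = 2.29 nM × 3.60 × 10⁵ = 8.25 × 10⁵ nM = 825 μM.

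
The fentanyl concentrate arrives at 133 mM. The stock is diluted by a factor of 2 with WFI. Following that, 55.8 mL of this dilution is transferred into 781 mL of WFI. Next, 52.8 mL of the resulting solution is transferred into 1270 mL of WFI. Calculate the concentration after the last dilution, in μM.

177 μM

Overall dilution factor = 2 × 15.00 × 25.05 = 751.
133 mM / 751 = 0.177 mM = 177 μM.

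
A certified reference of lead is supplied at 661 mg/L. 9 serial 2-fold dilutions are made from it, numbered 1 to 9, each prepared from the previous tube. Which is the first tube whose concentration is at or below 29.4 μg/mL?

tube 5

Tube n has concentration 661 mg/L / 2ⁿ.
Need 2ⁿ ≥ 661 mg/L / 29.4 μg/mL = 22.5, so n ≥ 4.49.
First such tube: n = 5.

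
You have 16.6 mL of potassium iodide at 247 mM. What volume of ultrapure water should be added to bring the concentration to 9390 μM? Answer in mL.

9390 μM = 9.39 mM.
V₂ = C₁V₁/C₂ = 247 × 16.6 / 9.39 = 437 mL.
Diluent to add = V₂ − V₁ = 437 − 16.6 = 420 mL.

420 mL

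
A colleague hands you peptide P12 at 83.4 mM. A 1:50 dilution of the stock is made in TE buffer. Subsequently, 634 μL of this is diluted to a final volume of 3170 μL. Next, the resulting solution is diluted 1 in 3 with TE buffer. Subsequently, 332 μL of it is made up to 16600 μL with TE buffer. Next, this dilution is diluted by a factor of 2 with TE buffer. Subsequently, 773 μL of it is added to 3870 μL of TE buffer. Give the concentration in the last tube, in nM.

185 nM

Overall dilution factor = 50 × 5 × 3 × 50 × 2 × 6.006 = 4.50 × 10⁵.
83.4 mM / 4.50 × 10⁵ = 1.85 × 10⁻⁴ mM = 185 nM.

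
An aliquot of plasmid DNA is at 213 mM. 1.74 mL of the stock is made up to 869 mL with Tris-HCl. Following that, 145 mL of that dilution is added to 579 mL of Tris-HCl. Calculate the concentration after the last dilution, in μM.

85.4 μM

Overall dilution factor = 499.4 × 4.993 = 2494.
213 mM / 2494 = 0.0854 mM = 85.4 μM.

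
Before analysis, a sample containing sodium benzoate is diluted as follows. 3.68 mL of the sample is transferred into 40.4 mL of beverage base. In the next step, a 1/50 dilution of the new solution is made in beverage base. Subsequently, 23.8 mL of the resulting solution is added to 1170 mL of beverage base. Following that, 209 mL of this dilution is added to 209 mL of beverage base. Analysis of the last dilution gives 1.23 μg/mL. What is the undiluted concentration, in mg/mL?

Overall dilution factor = 11.98 × 50 × 50.16 × 2 = 6.01 × 10⁴.
Original = 1.23 μg/mL × 6.01 × 10⁴ = 7.39 × 10⁴ μg/mL = 73.9 mg/mL.

73.9 mg/mL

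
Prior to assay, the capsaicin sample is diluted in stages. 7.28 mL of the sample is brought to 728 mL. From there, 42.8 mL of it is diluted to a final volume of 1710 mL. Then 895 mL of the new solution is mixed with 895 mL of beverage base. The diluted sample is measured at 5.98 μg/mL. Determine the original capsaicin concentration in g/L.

Overall dilution factor = 100 × 39.95 × 2 = 7991.
Original = 5.98 μg/mL × 7991 = 4.78 × 10⁴ μg/mL = 47.8 g/L.

47.8 g/L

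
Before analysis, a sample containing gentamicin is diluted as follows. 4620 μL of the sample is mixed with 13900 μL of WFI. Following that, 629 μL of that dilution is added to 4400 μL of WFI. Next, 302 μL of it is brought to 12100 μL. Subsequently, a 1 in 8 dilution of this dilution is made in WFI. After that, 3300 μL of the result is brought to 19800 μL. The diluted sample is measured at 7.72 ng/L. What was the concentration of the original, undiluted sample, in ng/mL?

476 ng/mL

Overall dilution factor = 4.009 × 7.995 × 40.07 × 8 × 6 = 6.16 × 10⁴.
Original = 7.72 ng/L × 6.16 × 10⁴ = 4.76 × 10⁵ ng/L = 476 ng/mL.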